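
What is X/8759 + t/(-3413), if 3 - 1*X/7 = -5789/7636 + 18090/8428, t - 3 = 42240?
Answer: -850347613317935/68710519153612 ≈ -12.376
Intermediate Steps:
t = 42243 (t = 3 + 42240 = 42243)
X = 25930769/2298436 (X = 21 - 7*(-5789/7636 + 18090/8428) = 21 - 7*(-5789*1/7636 + 18090*(1/8428)) = 21 - 7*(-5789/7636 + 9045/4214) = 21 - 7*22336387/16089052 = 21 - 22336387/2298436 = 25930769/2298436 ≈ 11.282)
X/8759 + t/(-3413) = (25930769/2298436)/8759 + 42243/(-3413) = (25930769/2298436)*(1/8759) + 42243*(-1/3413) = 25930769/20132000924 - 42243/3413 = -850347613317935/68710519153612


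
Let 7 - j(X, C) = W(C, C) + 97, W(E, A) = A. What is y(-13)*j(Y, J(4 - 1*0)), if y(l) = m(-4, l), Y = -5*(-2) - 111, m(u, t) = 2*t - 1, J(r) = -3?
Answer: 2349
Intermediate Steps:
m(u, t) = -1 + 2*t
Y = -101 (Y = 10 - 111 = -101)
y(l) = -1 + 2*l
j(X, C) = -90 - C (j(X, C) = 7 - (C + 97) = 7 - (97 + C) = 7 + (-97 - C) = -90 - C)
y(-13)*j(Y, J(4 - 1*0)) = (-1 + 2*(-13))*(-90 - 1*(-3)) = (-1 - 26)*(-90 + 3) = -27*(-87) = 2349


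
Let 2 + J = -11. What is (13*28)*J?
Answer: -4732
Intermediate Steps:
J = -13 (J = -2 - 11 = -13)
(13*28)*J = (13*28)*(-13) = 364*(-13) = -4732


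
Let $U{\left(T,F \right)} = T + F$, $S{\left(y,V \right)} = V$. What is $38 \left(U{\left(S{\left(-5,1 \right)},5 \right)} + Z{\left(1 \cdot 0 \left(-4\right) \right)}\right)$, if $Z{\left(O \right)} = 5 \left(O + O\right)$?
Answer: $228$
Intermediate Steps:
$Z{\left(O \right)} = 10 O$ ($Z{\left(O \right)} = 5 \cdot 2 O = 10 O$)
$U{\left(T,F \right)} = F + T$
$38 \left(U{\left(S{\left(-5,1 \right)},5 \right)} + Z{\left(1 \cdot 0 \left(-4\right) \right)}\right) = 38 \left(\left(5 + 1\right) + 10 \cdot 1 \cdot 0 \left(-4\right)\right) = 38 \left(6 + 10 \cdot 0 \left(-4\right)\right) = 38 \left(6 + 10 \cdot 0\right) = 38 \left(6 + 0\right) = 38 \cdot 6 = 228$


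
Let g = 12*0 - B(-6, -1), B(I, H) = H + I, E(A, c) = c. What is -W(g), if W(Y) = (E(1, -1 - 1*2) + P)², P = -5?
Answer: -64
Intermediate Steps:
g = 7 (g = 12*0 - (-1 - 6) = 0 - 1*(-7) = 0 + 7 = 7)
W(Y) = 64 (W(Y) = ((-1 - 1*2) - 5)² = ((-1 - 2) - 5)² = (-3 - 5)² = (-8)² = 64)
-W(g) = -1*64 = -64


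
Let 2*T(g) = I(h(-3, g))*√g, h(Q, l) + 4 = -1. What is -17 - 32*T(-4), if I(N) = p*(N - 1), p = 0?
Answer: -17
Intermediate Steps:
h(Q, l) = -5 (h(Q, l) = -4 - 1 = -5)
I(N) = 0 (I(N) = 0*(N - 1) = 0*(-1 + N) = 0)
T(g) = 0 (T(g) = (0*√g)/2 = (½)*0 = 0)
-17 - 32*T(-4) = -17 - 32*0 = -17 + 0 = -17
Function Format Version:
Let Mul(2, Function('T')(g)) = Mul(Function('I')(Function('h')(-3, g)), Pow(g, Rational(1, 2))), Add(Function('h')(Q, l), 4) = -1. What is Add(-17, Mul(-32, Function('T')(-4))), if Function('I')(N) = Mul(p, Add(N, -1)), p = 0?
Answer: -17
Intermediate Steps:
Function('h')(Q, l) = -5 (Function('h')(Q, l) = Add(-4, -1) = -5)
Function('I')(N) = 0 (Function('I')(N) = Mul(0, Add(N, -1)) = Mul(0, Add(-1, N)) = 0)
Function('T')(g) = 0 (Function('T')(g) = Mul(Rational(1, 2), Mul(0, Pow(g, Rational(1, 2)))) = Mul(Rational(1, 2), 0) = 0)
Add(-17, Mul(-32, Function('T')(-4))) = Add(-17, Mul(-32, 0)) = Add(-17, 0) = -17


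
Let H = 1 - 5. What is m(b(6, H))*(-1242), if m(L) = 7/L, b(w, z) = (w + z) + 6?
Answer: -4347/4 ≈ -1086.8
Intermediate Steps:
H = -4
b(w, z) = 6 + w + z
m(b(6, H))*(-1242) = (7/(6 + 6 - 4))*(-1242) = (7/8)*(-1242) = -4347/4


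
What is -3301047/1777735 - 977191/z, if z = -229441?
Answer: 979791117658/407885296135 ≈ 2.4021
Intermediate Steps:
-3301047/1777735 - 977191/z = -3301047/1777735 - 977191/(-229441) = -3301047*1/1777735 - 977191*(-1/229441) = -3301047/1777735 + 977191/229441 = 979791117658/407885296135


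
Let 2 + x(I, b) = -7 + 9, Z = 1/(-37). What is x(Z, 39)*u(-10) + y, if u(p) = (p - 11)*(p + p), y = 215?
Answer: 215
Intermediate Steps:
u(p) = 2*p*(-11 + p) (u(p) = (-11 + p)*(2*p) = 2*p*(-11 + p))
Z = -1/37 ≈ -0.027027
x(I, b) = 0 (x(I, b) = -2 + (-7 + 9) = -2 + 2 = 0)
x(Z, 39)*u(-10) + y = 0*(2*(-10)*(-11 - 10)) + 215 = 0*(2*(-10)*(-21)) + 215 = 0*420 + 215 = 0 + 215 = 215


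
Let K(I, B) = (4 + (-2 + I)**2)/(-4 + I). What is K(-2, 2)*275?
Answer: -2750/3 ≈ -916.67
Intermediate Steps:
K(I, B) = (4 + (-2 + I)**2)/(-4 + I)
K(-2, 2)*275 = ((4 + (-2 - 2)**2)/(-4 - 2))*275 = ((4 + (-4)**2)/(-6))*275 = -(4 + 16)/6*275 = -1/6*20*275 = -10/3*275 = -2750/3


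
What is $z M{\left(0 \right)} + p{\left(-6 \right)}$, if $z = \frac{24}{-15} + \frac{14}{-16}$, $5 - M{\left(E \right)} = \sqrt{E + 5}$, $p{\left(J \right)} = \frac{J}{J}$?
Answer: $- \frac{91}{8} + \frac{99 \sqrt{5}}{40} \approx -5.8407$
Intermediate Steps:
$p{\left(J \right)} = 1$
$M{\left(E \right)} = 5 - \sqrt{5 + E}$ ($M{\left(E \right)} = 5 - \sqrt{E + 5} = 5 - \sqrt{5 + E}$)
$z = - \frac{99}{40}$ ($z = 24 \left(- \frac{1}{15}\right) + 14 \left(- \frac{1}{16}\right) = - \frac{8}{5} - \frac{7}{8} = - \frac{99}{40} \approx -2.475$)
$z M{\left(0 \right)} + p{\left(-6 \right)} = - \frac{99 \left(5 - \sqrt{5 + 0}\right)}{40} + 1 = - \frac{99 \left(5 - \sqrt{5}\right)}{40} + 1 = \left(- \frac{99}{8} + \frac{99 \sqrt{5}}{40}\right) + 1 = - \frac{91}{8} + \frac{99 \sqrt{5}}{40}$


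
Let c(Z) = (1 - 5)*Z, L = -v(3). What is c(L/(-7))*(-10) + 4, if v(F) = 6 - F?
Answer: 148/7 ≈ 21.143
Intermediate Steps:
L = -3 (L = -(6 - 1*3) = -(6 - 3) = -1*3 = -3)
c(Z) = -4*Z
c(L/(-7))*(-10) + 4 = -(-12)/(-7)*(-10) + 4 = -(-12)*(-1)/7*(-10) + 4 = -4*3/7*(-10) + 4 = -12/7*(-10) + 4 = 120/7 + 4 = 148/7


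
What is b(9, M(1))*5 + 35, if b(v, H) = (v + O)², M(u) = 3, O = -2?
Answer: 280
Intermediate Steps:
b(v, H) = (-2 + v)² (b(v, H) = (v - 2)² = (-2 + v)²)
b(9, M(1))*5 + 35 = (-2 + 9)²*5 + 35 = 7²*5 + 35 = 49*5 + 35 = 245 + 35 = 280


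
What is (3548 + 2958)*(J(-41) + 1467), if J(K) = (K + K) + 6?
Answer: 9049846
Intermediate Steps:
J(K) = 6 + 2*K (J(K) = 2*K + 6 = 6 + 2*K)
(3548 + 2958)*(J(-41) + 1467) = (3548 + 2958)*((6 + 2*(-41)) + 1467) = 6506*((6 - 82) + 1467) = 6506*(-76 + 1467) = 6506*1391 = 9049846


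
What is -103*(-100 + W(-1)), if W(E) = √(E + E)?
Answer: 10300 - 103*I*√2 ≈ 10300.0 - 145.66*I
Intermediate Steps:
W(E) = √2*√E (W(E) = √(2*E) = √2*√E)
-103*(-100 + W(-1)) = -103*(-100 + √2*√(-1)) = -103*(-100 + √2*I) = -103*(-100 + I*√2) = 10300 - 103*I*√2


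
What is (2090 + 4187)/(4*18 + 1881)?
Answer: 6277/1953 ≈ 3.2140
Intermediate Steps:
(2090 + 4187)/(4*18 + 1881) = 6277/(72 + 1881) = 6277/1953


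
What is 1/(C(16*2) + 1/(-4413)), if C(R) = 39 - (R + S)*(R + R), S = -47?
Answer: 4413/4408586 ≈ 0.0010010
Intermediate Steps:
C(R) = 39 - 2*R*(-47 + R) (C(R) = 39 - (R - 47)*(R + R) = 39 - (-47 + R)*2*R = 39 - 2*R*(-47 + R))
1/(C(16*2) + 1/(-4413)) = 1/((39 - 2*(16*2)² + 94*(16*2)) + 1/(-4413)) = 1/((39 - 2*32² + 94*32) - 1/4413) = 1/((39 - 2*1024 + 3008) - 1/4413) = 1/((39 - 2048 + 3008) - 1/4413) = 1/(999 - 1/4413) = 1/(4408586/4413) = 4413/4408586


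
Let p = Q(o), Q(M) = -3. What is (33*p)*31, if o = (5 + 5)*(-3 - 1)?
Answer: -3069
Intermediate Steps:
o = -40 (o = 10*(-4) = -40)
p = -3
(33*p)*31 = (33*(-3))*31 = -99*31 = -3069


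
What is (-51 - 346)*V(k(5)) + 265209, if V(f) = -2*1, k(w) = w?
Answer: 266003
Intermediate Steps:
V(f) = -2
(-51 - 346)*V(k(5)) + 265209 = (-51 - 346)*(-2) + 265209 = -397*(-2) + 265209 = 794 + 265209 = 266003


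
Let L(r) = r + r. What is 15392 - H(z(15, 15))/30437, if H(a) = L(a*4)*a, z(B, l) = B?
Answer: 468484504/30437 ≈ 15392.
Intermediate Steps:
L(r) = 2*r
H(a) = 8*a**2 (H(a) = (2*(a*4))*a = (2*(4*a))*a = (8*a)*a = 8*a**2)
15392 - H(z(15, 15))/30437 = 15392 - 8*15**2/30437 = 15392 - 8*225/30437 = 15392 - 1800/30437 = 468484504/30437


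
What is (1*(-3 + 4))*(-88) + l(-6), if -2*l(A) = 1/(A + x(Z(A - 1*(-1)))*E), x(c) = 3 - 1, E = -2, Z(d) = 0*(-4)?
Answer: -1759/20 ≈ -87.950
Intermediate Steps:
Z(d) = 0
x(c) = 2
l(A) = -1/(2*(-4 + A)) (l(A) = -1/(2*(A + 2*(-2))) = -1/(2*(A - 4)) = -1/(2*(-4 + A)))
(1*(-3 + 4))*(-88) + l(-6) = (1*(-3 + 4))*(-88) - 1/(-8 + 2*(-6)) = (1*1)*(-88) - 1/(-8 - 12) = 1*(-88) - 1/(-20) = -88 - 1*(-1/20) = -88 + 1/20 = -1759/20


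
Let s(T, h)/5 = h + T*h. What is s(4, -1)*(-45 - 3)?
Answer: 1200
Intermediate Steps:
s(T, h) = 5*h + 5*T*h (s(T, h) = 5*(h + T*h) = 5*h + 5*T*h)
s(4, -1)*(-45 - 3) = (5*(-1)*(1 + 4))*(-45 - 3) = (5*(-1)*5)*(-48) = -25*(-48) = 1200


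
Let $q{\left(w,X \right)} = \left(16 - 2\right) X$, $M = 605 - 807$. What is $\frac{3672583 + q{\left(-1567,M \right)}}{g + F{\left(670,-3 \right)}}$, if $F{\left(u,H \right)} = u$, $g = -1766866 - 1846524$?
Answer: $- \frac{733951}{722544} \approx -1.0158$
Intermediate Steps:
$g = -3613390$
$M = -202$ ($M = 605 - 807 = -202$)
$q{\left(w,X \right)} = 14 X$
$\frac{3672583 + q{\left(-1567,M \right)}}{g + F{\left(670,-3 \right)}} = \frac{3672583 + 14 \left(-202\right)}{-3613390 + 670} = \frac{3672583 - 2828}{-3612720} = 3669755 \left(- \frac{1}{3612720}\right) = - \frac{733951}{722544}$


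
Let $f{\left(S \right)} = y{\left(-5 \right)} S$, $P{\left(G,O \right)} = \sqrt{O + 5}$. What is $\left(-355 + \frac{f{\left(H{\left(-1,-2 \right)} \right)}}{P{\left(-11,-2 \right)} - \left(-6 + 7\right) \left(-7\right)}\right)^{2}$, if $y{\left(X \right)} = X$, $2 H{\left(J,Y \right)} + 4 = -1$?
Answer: $\frac{263819275}{2116} + \frac{812125 \sqrt{3}}{4232} \approx 1.2501 \cdot 10^{5}$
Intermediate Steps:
$H{\left(J,Y \right)} = - \frac{5}{2}$ ($H{\left(J,Y \right)} = -2 + \frac{1}{2} \left(-1\right) = -2 - \frac{1}{2} = - \frac{5}{2}$)
$P{\left(G,O \right)} = \sqrt{5 + O}$
$f{\left(S \right)} = - 5 S$
$\left(-355 + \frac{f{\left(H{\left(-1,-2 \right)} \right)}}{P{\left(-11,-2 \right)} - \left(-6 + 7\right) \left(-7\right)}\right)^{2} = \left(-355 + \frac{\left(-5\right) \left(- \frac{5}{2}\right)}{\sqrt{5 - 2} - \left(-6 + 7\right) \left(-7\right)}\right)^{2} = \left(-355 + \frac{25}{2 \left(\sqrt{3} - 1 \left(-7\right)\right)}\right)^{2} = \left(-355 + \frac{25}{2 \left(\sqrt{3} - -7\right)}\right)^{2} = \left(-355 + \frac{25}{2 \left(\sqrt{3} + 7\right)}\right)^{2} = \left(-355 + \frac{25}{2 \left(7 + \sqrt{3}\right)}\right)^{2}$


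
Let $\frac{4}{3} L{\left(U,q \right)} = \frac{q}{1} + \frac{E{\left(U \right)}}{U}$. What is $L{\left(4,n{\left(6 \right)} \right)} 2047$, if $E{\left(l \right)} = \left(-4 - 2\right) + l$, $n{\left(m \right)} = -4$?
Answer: $- \frac{55269}{8} \approx -6908.6$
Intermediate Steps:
$E{\left(l \right)} = -6 + l$
$L{\left(U,q \right)} = \frac{3 q}{4} + \frac{3 \left(-6 + U\right)}{4 U}$ ($L{\left(U,q \right)} = \frac{3 \left(\frac{q}{1} + \frac{-6 + U}{U}\right)}{4} = \frac{3 \left(q 1 + \frac{-6 + U}{U}\right)}{4} = \frac{3 \left(q + \frac{-6 + U}{U}\right)}{4} = \frac{3 q}{4} + \frac{3 \left(-6 + U\right)}{4 U}$)
$L{\left(4,n{\left(6 \right)} \right)} 2047 = \frac{3 \left(-6 + 4 + 4 \left(-4\right)\right)}{4 \cdot 4} \cdot 2047 = \frac{3}{4} \cdot \frac{1}{4} \left(-6 + 4 - 16\right) 2047 = \frac{3}{4} \cdot \frac{1}{4} \left(-18\right) 2047 = \left(- \frac{27}{8}\right) 2047 = - \frac{55269}{8}$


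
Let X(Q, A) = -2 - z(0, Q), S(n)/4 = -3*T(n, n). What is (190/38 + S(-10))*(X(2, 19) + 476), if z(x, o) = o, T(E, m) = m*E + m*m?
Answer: -1130440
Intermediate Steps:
T(E, m) = m² + E*m (T(E, m) = E*m + m² = m² + E*m)
S(n) = -24*n² (S(n) = 4*(-3*n*(n + n)) = 4*(-3*n*2*n) = 4*(-6*n²) = -24*n²)
X(Q, A) = -2 - Q
(190/38 + S(-10))*(X(2, 19) + 476) = (190/38 - 24*(-10)²)*((-2 - 1*2) + 476) = (190*(1/38) - 24*100)*((-2 - 2) + 476) = (5 - 2400)*(-4 + 476) = -2395*472 = -1130440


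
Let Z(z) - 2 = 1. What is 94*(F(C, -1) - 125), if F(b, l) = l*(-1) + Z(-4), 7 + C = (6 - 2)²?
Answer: -11374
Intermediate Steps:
Z(z) = 3 (Z(z) = 2 + 1 = 3)
C = 9 (C = -7 + (6 - 2)² = -7 + 4² = -7 + 16 = 9)
F(b, l) = 3 - l (F(b, l) = l*(-1) + 3 = -l + 3 = 3 - l)
94*(F(C, -1) - 125) = 94*((3 - 1*(-1)) - 125) = 94*((3 + 1) - 125) = 94*(4 - 125) = 94*(-121) = -11374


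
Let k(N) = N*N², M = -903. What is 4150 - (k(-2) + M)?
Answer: 5061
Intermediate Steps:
k(N) = N³
4150 - (k(-2) + M) = 4150 - ((-2)³ - 903) = 4150 - (-8 - 903) = 4150 - 1*(-911) = 4150 + 911 = 5061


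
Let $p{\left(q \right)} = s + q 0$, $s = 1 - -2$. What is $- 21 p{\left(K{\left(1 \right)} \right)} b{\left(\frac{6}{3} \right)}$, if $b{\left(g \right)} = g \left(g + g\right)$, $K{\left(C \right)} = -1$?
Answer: $-504$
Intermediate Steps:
$s = 3$ ($s = 1 + 2 = 3$)
$p{\left(q \right)} = 3$ ($p{\left(q \right)} = 3 + q 0 = 3 + 0 = 3$)
$b{\left(g \right)} = 2 g^{2}$ ($b{\left(g \right)} = g 2 g = 2 g^{2}$)
$- 21 p{\left(K{\left(1 \right)} \right)} b{\left(\frac{6}{3} \right)} = \left(-21\right) 3 \cdot 2 \left(\frac{6}{3}\right)^{2} = - 63 \cdot 2 \left(6 \cdot \frac{1}{3}\right)^{2} = - 63 \cdot 2 \cdot 2^{2} = - 63 \cdot 2 \cdot 4 = \left(-63\right) 8 = -504$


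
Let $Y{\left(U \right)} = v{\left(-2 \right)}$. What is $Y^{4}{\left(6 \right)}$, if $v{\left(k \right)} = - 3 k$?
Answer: $1296$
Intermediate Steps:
$Y{\left(U \right)} = 6$ ($Y{\left(U \right)} = \left(-3\right) \left(-2\right) = 6$)
$Y^{4}{\left(6 \right)} = 6^{4} = 1296$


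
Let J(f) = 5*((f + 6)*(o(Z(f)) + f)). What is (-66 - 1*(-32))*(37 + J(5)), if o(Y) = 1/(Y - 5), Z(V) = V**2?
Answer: -21403/2 ≈ -10702.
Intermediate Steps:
o(Y) = 1/(-5 + Y)
J(f) = 5*(6 + f)*(f + 1/(-5 + f**2)) (J(f) = 5*((f + 6)*(1/(-5 + f**2) + f)) = 5*((6 + f)*(f + 1/(-5 + f**2))) = 5*(6 + f)*(f + 1/(-5 + f**2)))
(-66 - 1*(-32))*(37 + J(5)) = (-66 - 1*(-32))*(37 + 5*(6 + 5 + 5*(-5 + 5**2)*(6 + 5))/(-5 + 5**2)) = (-66 + 32)*(37 + 5*(6 + 5 + 5*(-5 + 25)*11)/(-5 + 25)) = -34*(37 + 5*(6 + 5 + 5*20*11)/20) = -34*(37 + 5*(1/20)*(6 + 5 + 1100)) = -34*(37 + 5*(1/20)*1111) = -34*(37 + 1111/4) = -34*1259/4 = -21403/2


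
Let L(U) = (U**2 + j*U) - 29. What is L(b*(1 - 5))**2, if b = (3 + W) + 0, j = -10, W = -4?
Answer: 2809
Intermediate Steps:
b = -1 (b = (3 - 4) + 0 = -1 + 0 = -1)
L(U) = -29 + U**2 - 10*U (L(U) = (U**2 - 10*U) - 29 = -29 + U**2 - 10*U)
L(b*(1 - 5))**2 = (-29 + (-(1 - 5))**2 - (-10)*(1 - 5))**2 = (-29 + (-1*(-4))**2 - (-10)*(-4))**2 = (-29 + 4**2 - 10*4)**2 = (-29 + 16 - 40)**2 = (-53)**2 = 2809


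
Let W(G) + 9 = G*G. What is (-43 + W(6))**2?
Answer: 256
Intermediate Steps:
W(G) = -9 + G**2 (W(G) = -9 + G*G = -9 + G**2)
(-43 + W(6))**2 = (-43 + (-9 + 6**2))**2 = (-43 + (-9 + 36))**2 = (-43 + 27)**2 = (-16)**2 = 256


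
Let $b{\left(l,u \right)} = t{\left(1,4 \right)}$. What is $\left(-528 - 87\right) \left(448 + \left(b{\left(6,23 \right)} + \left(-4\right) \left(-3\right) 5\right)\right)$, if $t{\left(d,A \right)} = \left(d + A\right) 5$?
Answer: $-327795$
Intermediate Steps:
$t{\left(d,A \right)} = 5 A + 5 d$ ($t{\left(d,A \right)} = \left(A + d\right) 5 = 5 A + 5 d$)
$b{\left(l,u \right)} = 25$ ($b{\left(l,u \right)} = 5 \cdot 4 + 5 \cdot 1 = 20 + 5 = 25$)
$\left(-528 - 87\right) \left(448 + \left(b{\left(6,23 \right)} + \left(-4\right) \left(-3\right) 5\right)\right) = \left(-528 - 87\right) \left(448 + \left(25 + \left(-4\right) \left(-3\right) 5\right)\right) = - 615 \left(448 + \left(25 + 12 \cdot 5\right)\right) = - 615 \left(448 + \left(25 + 60\right)\right) = - 615 \left(448 + 85\right) = \left(-615\right) 533 = -327795$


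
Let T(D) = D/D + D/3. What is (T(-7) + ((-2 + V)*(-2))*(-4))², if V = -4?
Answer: 21904/9 ≈ 2433.8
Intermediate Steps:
T(D) = 1 + D/3 (T(D) = 1 + D*(⅓) = 1 + D/3)
(T(-7) + ((-2 + V)*(-2))*(-4))² = ((1 + (⅓)*(-7)) + ((-2 - 4)*(-2))*(-4))² = ((1 - 7/3) - 6*(-2)*(-4))² = (-4/3 + 12*(-4))² = (-4/3 - 48)² = (-148/3)² = 21904/9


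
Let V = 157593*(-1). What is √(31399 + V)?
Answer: I*√126194 ≈ 355.24*I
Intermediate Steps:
V = -157593
√(31399 + V) = √(31399 - 157593) = √(-126194) = I*√126194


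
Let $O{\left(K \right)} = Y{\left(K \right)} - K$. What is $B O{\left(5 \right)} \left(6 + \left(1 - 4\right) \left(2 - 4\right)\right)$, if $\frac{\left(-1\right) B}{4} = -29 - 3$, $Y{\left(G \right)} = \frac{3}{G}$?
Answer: $- \frac{33792}{5} \approx -6758.4$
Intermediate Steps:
$O{\left(K \right)} = - K + \frac{3}{K}$ ($O{\left(K \right)} = \frac{3}{K} - K = - K + \frac{3}{K}$)
$B = 128$ ($B = - 4 \left(-29 - 3\right) = \left(-4\right) \left(-32\right) = 128$)
$B O{\left(5 \right)} \left(6 + \left(1 - 4\right) \left(2 - 4\right)\right) = 128 \left(\left(-1\right) 5 + \frac{3}{5}\right) \left(6 + \left(1 - 4\right) \left(2 - 4\right)\right) = 128 \left(-5 + 3 \cdot \frac{1}{5}\right) \left(6 - -6\right) = 128 \left(-5 + \frac{3}{5}\right) \left(6 + 6\right) = 128 \left(\left(- \frac{22}{5}\right) 12\right) = 128 \left(- \frac{264}{5}\right) = - \frac{33792}{5}$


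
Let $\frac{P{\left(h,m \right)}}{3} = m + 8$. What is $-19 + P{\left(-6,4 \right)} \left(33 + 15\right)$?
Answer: $1709$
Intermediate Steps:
$P{\left(h,m \right)} = 24 + 3 m$ ($P{\left(h,m \right)} = 3 \left(m + 8\right) = 3 \left(8 + m\right) = 24 + 3 m$)
$-19 + P{\left(-6,4 \right)} \left(33 + 15\right) = -19 + \left(24 + 3 \cdot 4\right) \left(33 + 15\right) = -19 + \left(24 + 12\right) 48 = -19 + 36 \cdot 48 = -19 + 1728 = 1709$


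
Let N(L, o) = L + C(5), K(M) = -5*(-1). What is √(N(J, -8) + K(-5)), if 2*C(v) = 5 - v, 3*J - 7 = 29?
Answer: √17 ≈ 4.1231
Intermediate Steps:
J = 12 (J = 7/3 + (⅓)*29 = 7/3 + 29/3 = 12)
C(v) = 5/2 - v/2 (C(v) = (5 - v)/2 = 5/2 - v/2)
K(M) = 5
N(L, o) = L (N(L, o) = L + (5/2 - ½*5) = L + (5/2 - 5/2) = L + 0 = L)
√(N(J, -8) + K(-5)) = √(12 + 5) = √17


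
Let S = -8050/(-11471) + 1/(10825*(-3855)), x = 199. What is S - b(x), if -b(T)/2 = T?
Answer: 190854203894029/478689131625 ≈ 398.70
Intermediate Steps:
S = 335929507279/478689131625 (S = -8050*(-1/11471) + (1/10825)*(-1/3855) = 8050/11471 - 1/41730375 = 335929507279/478689131625 ≈ 0.70177)
b(T) = -2*T
S - b(x) = 335929507279/478689131625 - (-2)*199 = 335929507279/478689131625 - 1*(-398) = 335929507279/478689131625 + 398 = 190854203894029/478689131625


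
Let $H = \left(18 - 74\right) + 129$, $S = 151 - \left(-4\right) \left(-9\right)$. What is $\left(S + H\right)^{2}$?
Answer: $35344$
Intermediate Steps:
$S = 115$ ($S = 151 - 36 = 115$)
$H = 73$ ($H = -56 + 129 = 73$)
$\left(S + H\right)^{2} = \left(115 + 73\right)^{2} = 188^{2} = 35344$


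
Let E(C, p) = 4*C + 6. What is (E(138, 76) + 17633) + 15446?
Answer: 33637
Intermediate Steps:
E(C, p) = 6 + 4*C
(E(138, 76) + 17633) + 15446 = ((6 + 4*138) + 17633) + 15446 = ((6 + 552) + 17633) + 15446 = (558 + 17633) + 15446 = 18191 + 15446 = 33637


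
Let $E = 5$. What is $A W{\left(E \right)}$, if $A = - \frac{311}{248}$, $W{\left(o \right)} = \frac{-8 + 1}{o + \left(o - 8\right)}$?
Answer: $\frac{2177}{496} \approx 4.3891$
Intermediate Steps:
$W{\left(o \right)} = - \frac{7}{-8 + 2 o}$ ($W{\left(o \right)} = - \frac{7}{o + \left(-8 + o\right)} = - \frac{7}{-8 + 2 o}$)
$A = - \frac{311}{248}$ ($A = \left(-311\right) \frac{1}{248} = - \frac{311}{248} \approx -1.254$)
$A W{\left(E \right)} = - \frac{311 \left(- \frac{7}{-8 + 2 \cdot 5}\right)}{248} = - \frac{311 \left(- \frac{7}{-8 + 10}\right)}{248} = - \frac{311 \left(- \frac{7}{2}\right)}{248} = - \frac{311 \left(\left(-7\right) \frac{1}{2}\right)}{248} = \left(- \frac{311}{248}\right) \left(- \frac{7}{2}\right) = \frac{2177}{496}$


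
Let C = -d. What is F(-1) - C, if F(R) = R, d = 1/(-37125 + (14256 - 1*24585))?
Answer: -47455/47454 ≈ -1.0000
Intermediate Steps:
d = -1/47454 (d = 1/(-37125 + (14256 - 24585)) = 1/(-37125 - 10329) = 1/(-47454) = -1/47454 ≈ -2.1073e-5)
C = 1/47454 (C = -1*(-1/47454) = 1/47454 ≈ 2.1073e-5)
F(-1) - C = -1 - 1*1/47454 = -1 - 1/47454 = -47455/47454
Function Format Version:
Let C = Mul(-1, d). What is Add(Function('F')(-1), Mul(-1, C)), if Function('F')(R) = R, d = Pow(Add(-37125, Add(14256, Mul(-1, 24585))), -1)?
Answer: Rational(-47455, 47454) ≈ -1.0000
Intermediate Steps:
d = Rational(-1, 47454) (d = Pow(Add(-37125, Add(14256, -24585)), -1) = Pow(Add(-37125, -10329), -1) = Pow(-47454, -1) = Rational(-1, 47454) ≈ -2.1073e-5)
C = Rational(1, 47454) (C = Mul(-1, Rational(-1, 47454)) = Rational(1, 47454) ≈ 2.1073e-5)
Add(Function('F')(-1), Mul(-1, C)) = Add(-1, Mul(-1, Rational(1, 47454))) = Add(-1, Rational(-1, 47454)) = Rational(-47455, 47454)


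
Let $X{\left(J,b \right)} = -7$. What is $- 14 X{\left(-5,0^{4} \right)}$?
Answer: $98$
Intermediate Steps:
$- 14 X{\left(-5,0^{4} \right)} = \left(-14\right) \left(-7\right) = 98$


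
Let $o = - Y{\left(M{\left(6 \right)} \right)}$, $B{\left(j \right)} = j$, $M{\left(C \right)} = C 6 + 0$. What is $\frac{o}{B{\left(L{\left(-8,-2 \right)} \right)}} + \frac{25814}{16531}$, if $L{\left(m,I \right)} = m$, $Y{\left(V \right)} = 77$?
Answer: $\frac{1479399}{132248} \approx 11.187$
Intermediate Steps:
$M{\left(C \right)} = 6 C$ ($M{\left(C \right)} = 6 C + 0 = 6 C$)
$o = -77$ ($o = \left(-1\right) 77 = -77$)
$\frac{o}{B{\left(L{\left(-8,-2 \right)} \right)}} + \frac{25814}{16531} = - \frac{77}{-8} + \frac{25814}{16531} = \left(-77\right) \left(- \frac{1}{8}\right) + 25814 \cdot \frac{1}{16531} = \frac{77}{8} + \frac{25814}{16531} = \frac{1479399}{132248}$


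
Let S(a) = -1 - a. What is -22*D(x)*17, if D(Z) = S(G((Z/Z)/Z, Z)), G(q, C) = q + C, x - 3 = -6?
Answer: -2618/3 ≈ -872.67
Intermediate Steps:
x = -3 (x = 3 - 6 = -3)
G(q, C) = C + q
D(Z) = -1 - Z - 1/Z (D(Z) = -1 - (Z + (Z/Z)/Z) = -1 - (Z + 1/Z) = -1 + (-Z - 1/Z) = -1 - Z - 1/Z)
-22*D(x)*17 = -22*(-1 - 1*(-3) - 1/(-3))*17 = -22*(-1 + 3 - 1*(-⅓))*17 = -22*(-1 + 3 + ⅓)*17 = -22*7/3*17 = -154/3*17 = -2618/3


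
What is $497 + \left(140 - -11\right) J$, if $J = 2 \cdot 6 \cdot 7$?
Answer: $13181$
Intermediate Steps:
$J = 84$ ($J = 12 \cdot 7 = 84$)
$497 + \left(140 - -11\right) J = 497 + \left(140 - -11\right) 84 = 497 + \left(140 + 11\right) 84 = 497 + 151 \cdot 84 = 497 + 12684 = 13181$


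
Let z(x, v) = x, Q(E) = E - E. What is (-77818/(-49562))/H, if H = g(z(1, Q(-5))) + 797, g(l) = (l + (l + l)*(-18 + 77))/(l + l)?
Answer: 77818/42449853 ≈ 0.0018332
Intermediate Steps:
Q(E) = 0
g(l) = 119/2 (g(l) = (l + (2*l)*59)/((2*l)) = (l + 118*l)*(1/(2*l)) = (119*l)*(1/(2*l)) = 119/2)
H = 1713/2 (H = 119/2 + 797 = 1713/2 ≈ 856.50)
(-77818/(-49562))/H = (-77818/(-49562))/(1713/2) = -77818*(-1/49562)*(2/1713) = (38909/24781)*(2/1713) = 77818/42449853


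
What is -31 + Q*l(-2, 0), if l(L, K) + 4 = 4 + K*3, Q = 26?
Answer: -31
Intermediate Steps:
l(L, K) = 3*K (l(L, K) = -4 + (4 + K*3) = -4 + (4 + 3*K) = 3*K)
-31 + Q*l(-2, 0) = -31 + 26*(3*0) = -31 + 26*0 = -31 + 0 = -31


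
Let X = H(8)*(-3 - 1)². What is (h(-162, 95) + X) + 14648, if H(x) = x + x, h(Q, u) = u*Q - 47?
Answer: -533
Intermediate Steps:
h(Q, u) = -47 + Q*u (h(Q, u) = Q*u - 47 = -47 + Q*u)
H(x) = 2*x
X = 256 (X = (2*8)*(-3 - 1)² = 16*(-4)² = 16*16 = 256)
(h(-162, 95) + X) + 14648 = ((-47 - 162*95) + 256) + 14648 = ((-47 - 15390) + 256) + 14648 = (-15437 + 256) + 14648 = -15181 + 14648 = -533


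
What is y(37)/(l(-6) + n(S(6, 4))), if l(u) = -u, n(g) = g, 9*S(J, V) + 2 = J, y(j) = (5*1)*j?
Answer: 1665/58 ≈ 28.707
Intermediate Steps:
y(j) = 5*j
S(J, V) = -2/9 + J/9
y(37)/(l(-6) + n(S(6, 4))) = (5*37)/(-1*(-6) + (-2/9 + (1/9)*6)) = 185/(6 + (-2/9 + 2/3)) = 185/(6 + 4/9) = 185/(58/9) = 185*(9/58) = 1665/58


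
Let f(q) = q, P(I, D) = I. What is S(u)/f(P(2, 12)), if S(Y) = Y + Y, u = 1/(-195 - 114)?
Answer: -1/309 ≈ -0.0032362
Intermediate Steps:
u = -1/309 (u = 1/(-309) = -1/309 ≈ -0.0032362)
S(Y) = 2*Y
S(u)/f(P(2, 12)) = (2*(-1/309))/2 = -2/309*½ = -1/309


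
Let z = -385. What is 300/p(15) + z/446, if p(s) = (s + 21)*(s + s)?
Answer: -1175/2007 ≈ -0.58545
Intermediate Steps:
p(s) = 2*s*(21 + s) (p(s) = (21 + s)*(2*s) = 2*s*(21 + s))
300/p(15) + z/446 = 300/((2*15*(21 + 15))) - 385/446 = 300/((2*15*36)) - 385*1/446 = 300/1080 - 385/446 = 300*(1/1080) - 385/446 = 5/18 - 385/446 = -1175/2007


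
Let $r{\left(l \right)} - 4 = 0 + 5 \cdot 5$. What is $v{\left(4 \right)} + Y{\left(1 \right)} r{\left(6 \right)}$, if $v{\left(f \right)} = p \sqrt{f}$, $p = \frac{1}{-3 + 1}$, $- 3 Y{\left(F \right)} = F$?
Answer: $- \frac{32}{3} \approx -10.667$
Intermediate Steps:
$Y{\left(F \right)} = - \frac{F}{3}$
$p = - \frac{1}{2}$ ($p = \frac{1}{-2} = - \frac{1}{2} \approx -0.5$)
$r{\left(l \right)} = 29$ ($r{\left(l \right)} = 4 + \left(0 + 5 \cdot 5\right) = 4 + \left(0 + 25\right) = 4 + 25 = 29$)
$v{\left(f \right)} = - \frac{\sqrt{f}}{2}$
$v{\left(4 \right)} + Y{\left(1 \right)} r{\left(6 \right)} = - \frac{\sqrt{4}}{2} + \left(- \frac{1}{3}\right) 1 \cdot 29 = \left(- \frac{1}{2}\right) 2 - \frac{29}{3} = -1 - \frac{29}{3} = - \frac{32}{3}$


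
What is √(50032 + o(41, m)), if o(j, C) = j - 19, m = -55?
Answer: √50054 ≈ 223.73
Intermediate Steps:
o(j, C) = -19 + j
√(50032 + o(41, m)) = √(50032 + (-19 + 41)) = √(50032 + 22) = √50054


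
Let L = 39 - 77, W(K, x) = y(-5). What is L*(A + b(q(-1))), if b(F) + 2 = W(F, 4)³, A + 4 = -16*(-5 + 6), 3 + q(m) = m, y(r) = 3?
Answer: -190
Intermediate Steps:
q(m) = -3 + m
W(K, x) = 3
A = -20 (A = -4 - 16*(-5 + 6) = -4 - 16*1 = -4 - 16 = -20)
b(F) = 25 (b(F) = -2 + 3³ = -2 + 27 = 25)
L = -38
L*(A + b(q(-1))) = -38*(-20 + 25) = -38*5 = -190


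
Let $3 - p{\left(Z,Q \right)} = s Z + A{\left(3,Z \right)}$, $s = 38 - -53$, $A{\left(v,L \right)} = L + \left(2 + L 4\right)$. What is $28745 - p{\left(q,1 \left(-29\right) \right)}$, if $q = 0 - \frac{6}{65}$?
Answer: $\frac{1867784}{65} \approx 28735.0$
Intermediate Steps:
$q = - \frac{6}{65}$ ($q = 0 - 6 \cdot \frac{1}{65} = 0 - \frac{6}{65} = - \frac{6}{65} \approx -0.092308$)
$A{\left(v,L \right)} = 2 + 5 L$ ($A{\left(v,L \right)} = L + \left(2 + 4 L\right) = 2 + 5 L$)
$s = 91$ ($s = 38 + 53 = 91$)
$p{\left(Z,Q \right)} = 1 - 96 Z$ ($p{\left(Z,Q \right)} = 3 - \left(91 Z + \left(2 + 5 Z\right)\right) = 3 - \left(2 + 96 Z\right) = 1 - 96 Z$)
$28745 - p{\left(q,1 \left(-29\right) \right)} = 28745 - \left(1 - - \frac{576}{65}\right) = 28745 - \left(1 + \frac{576}{65}\right) = 28745 - \frac{641}{65} = \frac{1867784}{65}$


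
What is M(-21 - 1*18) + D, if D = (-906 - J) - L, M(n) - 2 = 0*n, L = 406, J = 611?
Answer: -1921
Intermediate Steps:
M(n) = 2 (M(n) = 2 + 0*n = 2 + 0 = 2)
D = -1923 (D = (-906 - 1*611) - 1*406 = (-906 - 611) - 406 = -1517 - 406 = -1923)
M(-21 - 1*18) + D = 2 - 1923 = -1921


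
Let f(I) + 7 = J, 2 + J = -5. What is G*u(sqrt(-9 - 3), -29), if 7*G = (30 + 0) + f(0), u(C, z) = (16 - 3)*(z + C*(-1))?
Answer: -6032/7 - 416*I*sqrt(3)/7 ≈ -861.71 - 102.93*I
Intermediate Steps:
J = -7 (J = -2 - 5 = -7)
f(I) = -14 (f(I) = -7 - 7 = -14)
u(C, z) = -13*C + 13*z (u(C, z) = 13*(z - C) = -13*C + 13*z)
G = 16/7 (G = ((30 + 0) - 14)/7 = (30 - 14)/7 = (1/7)*16 = 16/7 ≈ 2.2857)
G*u(sqrt(-9 - 3), -29) = 16*(-13*sqrt(-9 - 3) + 13*(-29))/7 = 16*(-26*I*sqrt(3) - 377)/7 = 16*(-377 - 26*I*sqrt(3))/7 = -6032/7 - 416*I*sqrt(3)/7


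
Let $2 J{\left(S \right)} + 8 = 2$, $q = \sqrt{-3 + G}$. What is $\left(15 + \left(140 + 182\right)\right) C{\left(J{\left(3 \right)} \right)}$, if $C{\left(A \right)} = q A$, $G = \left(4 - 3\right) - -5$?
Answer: $- 1011 \sqrt{3} \approx -1751.1$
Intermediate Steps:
$G = 6$ ($G = 1 + 5 = 6$)
$q = \sqrt{3}$ ($q = \sqrt{-3 + 6} = \sqrt{3} \approx 1.732$)
$J{\left(S \right)} = -3$ ($J{\left(S \right)} = -4 + \frac{1}{2} \cdot 2 = -4 + 1 = -3$)
$C{\left(A \right)} = A \sqrt{3}$ ($C{\left(A \right)} = \sqrt{3} A = A \sqrt{3}$)
$\left(15 + \left(140 + 182\right)\right) C{\left(J{\left(3 \right)} \right)} = \left(15 + \left(140 + 182\right)\right) \left(- 3 \sqrt{3}\right) = \left(15 + 322\right) \left(- 3 \sqrt{3}\right) = 337 \left(- 3 \sqrt{3}\right) = - 1011 \sqrt{3}$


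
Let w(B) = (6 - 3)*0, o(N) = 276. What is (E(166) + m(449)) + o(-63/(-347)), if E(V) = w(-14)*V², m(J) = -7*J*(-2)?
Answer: 6562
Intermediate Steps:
m(J) = 14*J
w(B) = 0 (w(B) = 3*0 = 0)
E(V) = 0 (E(V) = 0*V² = 0)
(E(166) + m(449)) + o(-63/(-347)) = (0 + 14*449) + 276 = (0 + 6286) + 276 = 6286 + 276 = 6562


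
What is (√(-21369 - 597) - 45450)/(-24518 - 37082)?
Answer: 909/1232 - I*√21966/61600 ≈ 0.73782 - 0.002406*I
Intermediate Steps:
(√(-21369 - 597) - 45450)/(-24518 - 37082) = (√(-21966) - 45450)/(-61600) = (I*√21966 - 45450)*(-1/61600) = (-45450 + I*√21966)*(-1/61600) = 909/1232 - I*√21966/61600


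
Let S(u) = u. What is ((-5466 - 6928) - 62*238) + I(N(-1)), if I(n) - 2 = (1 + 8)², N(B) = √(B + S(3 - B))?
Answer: -27067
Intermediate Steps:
N(B) = √3 (N(B) = √(B + (3 - B)) = √3)
I(n) = 83 (I(n) = 2 + (1 + 8)² = 2 + 9² = 2 + 81 = 83)
((-5466 - 6928) - 62*238) + I(N(-1)) = ((-5466 - 6928) - 62*238) + 83 = (-12394 - 14756) + 83 = -27150 + 83 = -27067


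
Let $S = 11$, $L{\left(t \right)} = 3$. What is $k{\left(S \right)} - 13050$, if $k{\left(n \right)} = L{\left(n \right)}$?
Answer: $-13047$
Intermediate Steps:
$k{\left(n \right)} = 3$
$k{\left(S \right)} - 13050 = 3 - 13050 = -13047$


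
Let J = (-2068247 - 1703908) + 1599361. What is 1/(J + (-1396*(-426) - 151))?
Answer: -1/1578249 ≈ -6.3361e-7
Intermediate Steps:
J = -2172794 (J = -3772155 + 1599361 = -2172794)
1/(J + (-1396*(-426) - 151)) = 1/(-2172794 + (-1396*(-426) - 151)) = 1/(-2172794 + (594696 - 151)) = 1/(-2172794 + 594545) = 1/(-1578249) = -1/1578249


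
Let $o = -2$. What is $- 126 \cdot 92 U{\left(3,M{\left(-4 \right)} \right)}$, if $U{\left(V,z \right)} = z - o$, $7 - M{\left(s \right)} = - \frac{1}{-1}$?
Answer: $-92736$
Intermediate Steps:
$M{\left(s \right)} = 6$ ($M{\left(s \right)} = 7 - - \frac{1}{-1} = 7 - \left(-1\right) \left(-1\right) = 7 - 1 = 6$)
$U{\left(V,z \right)} = 2 + z$ ($U{\left(V,z \right)} = z - -2 = z + 2 = 2 + z$)
$- 126 \cdot 92 U{\left(3,M{\left(-4 \right)} \right)} = - 126 \cdot 92 \left(2 + 6\right) = - 126 \cdot 92 \cdot 8 = \left(-126\right) 736 = -92736$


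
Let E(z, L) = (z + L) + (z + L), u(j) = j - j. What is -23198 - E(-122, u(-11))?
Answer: -22954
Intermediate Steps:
u(j) = 0
E(z, L) = 2*L + 2*z (E(z, L) = (L + z) + (L + z) = 2*L + 2*z)
-23198 - E(-122, u(-11)) = -23198 - (2*0 + 2*(-122)) = -23198 - (0 - 244) = -23198 - 1*(-244) = -23198 + 244 = -22954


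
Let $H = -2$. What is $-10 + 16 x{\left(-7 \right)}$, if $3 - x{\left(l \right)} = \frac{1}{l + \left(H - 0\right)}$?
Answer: $\frac{358}{9} \approx 39.778$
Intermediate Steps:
$x{\left(l \right)} = 3 - \frac{1}{-2 + l}$ ($x{\left(l \right)} = 3 - \frac{1}{l - 2} = 3 - \frac{1}{-2 + l}$)
$-10 + 16 x{\left(-7 \right)} = -10 + 16 \frac{-7 + 3 \left(-7\right)}{-2 - 7} = -10 + 16 \frac{-7 - 21}{-9} = -10 + 16 \left(\left(- \frac{1}{9}\right) \left(-28\right)\right) = -10 + 16 \cdot \frac{28}{9} = -10 + \frac{448}{9} = \frac{358}{9}$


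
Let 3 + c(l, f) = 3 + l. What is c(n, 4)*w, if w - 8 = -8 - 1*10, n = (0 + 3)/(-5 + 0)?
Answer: 6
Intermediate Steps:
n = -⅗ (n = 3/(-5) = 3*(-⅕) = -⅗ ≈ -0.60000)
c(l, f) = l (c(l, f) = -3 + (3 + l) = l)
w = -10 (w = 8 + (-8 - 1*10) = 8 + (-8 - 10) = 8 - 18 = -10)
c(n, 4)*w = -⅗*(-10) = 6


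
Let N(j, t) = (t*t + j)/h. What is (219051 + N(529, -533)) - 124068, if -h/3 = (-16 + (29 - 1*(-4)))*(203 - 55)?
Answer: 358323533/3774 ≈ 94945.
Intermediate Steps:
h = -7548 (h = -3*(-16 + (29 - 1*(-4)))*(203 - 55) = -3*(-16 + (29 + 4))*148 = -3*(-16 + 33)*148 = -51*148 = -3*2516 = -7548)
N(j, t) = -j/7548 - t²/7548 (N(j, t) = (t*t + j)/(-7548) = (t² + j)*(-1/7548) = (j + t²)*(-1/7548) = -j/7548 - t²/7548)
(219051 + N(529, -533)) - 124068 = (219051 + (-1/7548*529 - 1/7548*(-533)²)) - 124068 = (219051 + (-529/7548 - 1/7548*284089)) - 124068 = (219051 + (-529/7548 - 284089/7548)) - 124068 = (219051 - 142309/3774) - 124068 = 826556165/3774 - 124068 = 358323533/3774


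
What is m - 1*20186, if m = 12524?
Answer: -7662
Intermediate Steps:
m - 1*20186 = 12524 - 1*20186 = 12524 - 20186 = -7662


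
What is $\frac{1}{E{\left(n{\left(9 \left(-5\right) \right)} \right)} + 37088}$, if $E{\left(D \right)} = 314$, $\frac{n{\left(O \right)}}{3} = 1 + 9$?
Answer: $\frac{1}{37402} \approx 2.6737 \cdot 10^{-5}$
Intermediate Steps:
$n{\left(O \right)} = 30$ ($n{\left(O \right)} = 3 \left(1 + 9\right) = 3 \cdot 10 = 30$)
$\frac{1}{E{\left(n{\left(9 \left(-5\right) \right)} \right)} + 37088} = \frac{1}{314 + 37088} = \frac{1}{37402}$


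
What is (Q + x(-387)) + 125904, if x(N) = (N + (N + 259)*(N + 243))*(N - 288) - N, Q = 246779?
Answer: -11807305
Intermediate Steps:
x(N) = -N + (-288 + N)*(N + (243 + N)*(259 + N)) (x(N) = (N + (259 + N)*(243 + N))*(-288 + N) - N = (N + (243 + N)*(259 + N))*(-288 + N) - N = (-288 + N)*(N + (243 + N)*(259 + N)) - N = -N + (-288 + N)*(N + (243 + N)*(259 + N)))
(Q + x(-387)) + 125904 = (246779 + (-18125856 + (-387)**3 - 81928*(-387) + 215*(-387)**2)) + 125904 = (246779 + (-18125856 - 57960603 + 31706136 + 215*149769)) + 125904 = (246779 + (-18125856 - 57960603 + 31706136 + 32200335)) + 125904 = (246779 - 12179988) + 125904 = -11933209 + 125904 = -11807305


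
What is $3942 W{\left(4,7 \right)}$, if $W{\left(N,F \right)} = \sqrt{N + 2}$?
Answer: $3942 \sqrt{6} \approx 9655.9$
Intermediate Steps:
$W{\left(N,F \right)} = \sqrt{2 + N}$
$3942 W{\left(4,7 \right)} = 3942 \sqrt{2 + 4} = 3942 \sqrt{6}$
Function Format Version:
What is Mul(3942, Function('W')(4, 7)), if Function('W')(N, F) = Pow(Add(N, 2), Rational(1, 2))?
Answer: Mul(3942, Pow(6, Rational(1, 2))) ≈ 9655.9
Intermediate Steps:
Function('W')(N, F) = Pow(Add(2, N), Rational(1, 2))
Mul(3942, Function('W')(4, 7)) = Mul(3942, Pow(Add(2, 4), Rational(1, 2))) = Mul(3942, Pow(6, Rational(1, 2)))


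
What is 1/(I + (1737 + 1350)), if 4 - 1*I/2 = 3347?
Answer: -1/3599 ≈ -0.00027785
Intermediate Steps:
I = -6686 (I = 8 - 2*3347 = 8 - 6694 = -6686)
1/(I + (1737 + 1350)) = 1/(-6686 + (1737 + 1350)) = 1/(-6686 + 3087) = 1/(-3599) = -1/3599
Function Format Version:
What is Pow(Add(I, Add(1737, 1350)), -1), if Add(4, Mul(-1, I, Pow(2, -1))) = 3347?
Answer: Rational(-1, 3599) ≈ -0.00027785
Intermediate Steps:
I = -6686 (I = Add(8, Mul(-2, 3347)) = Add(8, -6694) = -6686)
Pow(Add(I, Add(1737, 1350)), -1) = Pow(Add(-6686, Add(1737, 1350)), -1) = Pow(Add(-6686, 3087), -1) = Pow(-3599, -1) = Rational(-1, 3599)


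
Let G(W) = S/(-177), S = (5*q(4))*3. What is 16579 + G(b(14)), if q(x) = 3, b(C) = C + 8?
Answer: 978146/59 ≈ 16579.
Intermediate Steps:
b(C) = 8 + C
S = 45 (S = (5*3)*3 = 15*3 = 45)
G(W) = -15/59 (G(W) = 45/(-177) = 45*(-1/177) = -15/59)
16579 + G(b(14)) = 16579 - 15/59 = 978146/59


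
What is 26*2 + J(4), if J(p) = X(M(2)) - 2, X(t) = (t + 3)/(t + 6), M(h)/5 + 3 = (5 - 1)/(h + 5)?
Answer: 2214/43 ≈ 51.488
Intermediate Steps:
M(h) = -15 + 20/(5 + h) (M(h) = -15 + 5*((5 - 1)/(h + 5)) = -15 + 5*(4/(5 + h)) = -15 + 20/(5 + h))
X(t) = (3 + t)/(6 + t)
J(p) = -22/43 (J(p) = (3 + 5*(-11 - 3*2)/(5 + 2))/(6 + 5*(-11 - 3*2)/(5 + 2)) - 2 = (3 + 5*(-11 - 6)/7)/(6 + 5*(-11 - 6)/7) - 2 = (3 + 5*(⅐)*(-17))/(6 + 5*(⅐)*(-17)) - 2 = (3 - 85/7)/(6 - 85/7) - 2 = -64/7/(-43/7) - 2 = -7/43*(-64/7) - 2 = 64/43 - 2 = -22/43)
26*2 + J(4) = 26*2 - 22/43 = 52 - 22/43 = 2214/43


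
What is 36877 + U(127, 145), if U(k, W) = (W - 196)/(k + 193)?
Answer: 11800589/320 ≈ 36877.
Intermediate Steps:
U(k, W) = (-196 + W)/(193 + k)
36877 + U(127, 145) = 36877 + (-196 + 145)/(193 + 127) = 36877 - 51/320 = 11800589/320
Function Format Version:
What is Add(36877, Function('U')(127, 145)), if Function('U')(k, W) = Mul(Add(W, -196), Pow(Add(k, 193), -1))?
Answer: Rational(11800589, 320) ≈ 36877.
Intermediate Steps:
Function('U')(k, W) = Mul(Pow(Add(193, k), -1), Add(-196, W)) (Function('U')(k, W) = Mul(Add(-196, W), Pow(Add(193, k), -1)) = Mul(Pow(Add(193, k), -1), Add(-196, W)))
Add(36877, Function('U')(127, 145)) = Add(36877, Mul(Pow(Add(193, 127), -1), Add(-196, 145))) = Add(36877, Mul(Pow(320, -1), -51)) = Add(36877, Mul(Rational(1, 320), -51)) = Add(36877, Rational(-51, 320)) = Rational(11800589, 320)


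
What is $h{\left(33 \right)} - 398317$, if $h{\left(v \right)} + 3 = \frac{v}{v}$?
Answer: $-398319$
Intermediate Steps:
$h{\left(v \right)} = -2$ ($h{\left(v \right)} = -3 + \frac{v}{v} = -3 + 1 = -2$)
$h{\left(33 \right)} - 398317 = -2 - 398317 = -398319$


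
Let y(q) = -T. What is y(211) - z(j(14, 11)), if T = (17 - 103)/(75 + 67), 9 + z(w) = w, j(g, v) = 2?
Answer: 540/71 ≈ 7.6056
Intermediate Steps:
z(w) = -9 + w
T = -43/71 (T = -86/142 = -86*1/142 = -43/71 ≈ -0.60563)
y(q) = 43/71 (y(q) = -1*(-43/71) = 43/71)
y(211) - z(j(14, 11)) = 43/71 - (-9 + 2) = 43/71 - 1*(-7) = 43/71 + 7 = 540/71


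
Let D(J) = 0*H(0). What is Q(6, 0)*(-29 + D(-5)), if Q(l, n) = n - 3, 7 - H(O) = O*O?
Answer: 87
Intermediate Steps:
H(O) = 7 - O**2 (H(O) = 7 - O*O = 7 - O**2)
D(J) = 0 (D(J) = 0*(7 - 1*0**2) = 0*(7 - 1*0) = 0*(7 + 0) = 0*7 = 0)
Q(l, n) = -3 + n
Q(6, 0)*(-29 + D(-5)) = (-3 + 0)*(-29 + 0) = -3*(-29) = 87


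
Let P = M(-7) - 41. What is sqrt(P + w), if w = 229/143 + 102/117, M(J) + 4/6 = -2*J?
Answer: 2*I*sqrt(1159158)/429 ≈ 5.0193*I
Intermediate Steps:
M(J) = -2/3 - 2*J
w = 1061/429 (w = 229*(1/143) + 102*(1/117) = 229/143 + 34/39 = 1061/429 ≈ 2.4732)
P = -83/3 (P = (-2/3 - 2*(-7)) - 41 = (-2/3 + 14) - 41 = 40/3 - 41 = -83/3 ≈ -27.667)
sqrt(P + w) = sqrt(-83/3 + 1061/429) = sqrt(-10808/429) = 2*I*sqrt(1159158)/429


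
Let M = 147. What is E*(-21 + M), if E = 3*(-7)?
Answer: -2646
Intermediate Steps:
E = -21
E*(-21 + M) = -21*(-21 + 147) = -21*126 = -2646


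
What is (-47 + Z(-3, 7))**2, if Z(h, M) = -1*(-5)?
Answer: 1764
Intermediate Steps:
Z(h, M) = 5
(-47 + Z(-3, 7))**2 = (-47 + 5)**2 = (-42)**2 = 1764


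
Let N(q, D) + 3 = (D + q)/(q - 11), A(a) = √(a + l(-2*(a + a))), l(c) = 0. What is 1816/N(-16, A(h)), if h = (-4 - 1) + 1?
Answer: -3187080/4229 + 98064*I/4229 ≈ -753.63 + 23.188*I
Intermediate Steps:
h = -4 (h = -5 + 1 = -4)
A(a) = √a (A(a) = √(a + 0) = √a)
N(q, D) = -3 + (D + q)/(-11 + q) (N(q, D) = -3 + (D + q)/(q - 11) = -3 + (D + q)/(-11 + q))
1816/N(-16, A(h)) = 1816/(((33 + √(-4) - 2*(-16))/(-11 - 16))) = 1816/(((33 + 2*I + 32)/(-27))) = 1816/((-(65 + 2*I)/27)) = 1816/(-65/27 - 2*I/27) = 1816*(729*(-65/27 + 2*I/27)/4229) = 1323864*(-65/27 + 2*I/27)/4229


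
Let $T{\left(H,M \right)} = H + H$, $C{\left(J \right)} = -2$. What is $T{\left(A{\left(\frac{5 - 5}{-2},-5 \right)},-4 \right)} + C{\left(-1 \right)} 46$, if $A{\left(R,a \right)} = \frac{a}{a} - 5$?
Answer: $-100$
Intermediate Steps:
$A{\left(R,a \right)} = -4$ ($A{\left(R,a \right)} = 1 - 5 = -4$)
$T{\left(H,M \right)} = 2 H$
$T{\left(A{\left(\frac{5 - 5}{-2},-5 \right)},-4 \right)} + C{\left(-1 \right)} 46 = 2 \left(-4\right) - 92 = -8 - 92 = -100$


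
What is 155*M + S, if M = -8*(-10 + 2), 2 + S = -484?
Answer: 9434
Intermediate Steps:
S = -486 (S = -2 - 484 = -486)
M = 64 (M = -8*(-8) = 64)
155*M + S = 155*64 - 486 = 9920 - 486 = 9434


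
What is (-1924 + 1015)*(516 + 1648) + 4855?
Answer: -1962221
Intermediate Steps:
(-1924 + 1015)*(516 + 1648) + 4855 = -909*2164 + 4855 = -1967076 + 4855 = -1962221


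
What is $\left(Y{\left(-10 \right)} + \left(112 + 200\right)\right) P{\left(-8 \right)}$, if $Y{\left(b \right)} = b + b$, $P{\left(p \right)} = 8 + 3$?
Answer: $3212$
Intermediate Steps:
$P{\left(p \right)} = 11$
$Y{\left(b \right)} = 2 b$
$\left(Y{\left(-10 \right)} + \left(112 + 200\right)\right) P{\left(-8 \right)} = \left(2 \left(-10\right) + \left(112 + 200\right)\right) 11 = \left(-20 + 312\right) 11 = 292 \cdot 11 = 3212$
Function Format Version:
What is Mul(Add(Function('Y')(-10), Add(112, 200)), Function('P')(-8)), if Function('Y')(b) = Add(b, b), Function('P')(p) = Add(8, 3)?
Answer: 3212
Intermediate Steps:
Function('P')(p) = 11
Function('Y')(b) = Mul(2, b)
Mul(Add(Function('Y')(-10), Add(112, 200)), Function('P')(-8)) = Mul(Add(Mul(2, -10), Add(112, 200)), 11) = Mul(Add(-20, 312), 11) = Mul(292, 11) = 3212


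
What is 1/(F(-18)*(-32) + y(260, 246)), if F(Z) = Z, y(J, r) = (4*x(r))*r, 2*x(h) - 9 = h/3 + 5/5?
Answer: 1/45840 ≈ 2.1815e-5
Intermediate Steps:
x(h) = 5 + h/6 (x(h) = 9/2 + (h/3 + 5/5)/2 = 9/2 + (h*(⅓) + 5*(⅕))/2 = 9/2 + (h/3 + 1)/2 = 9/2 + (1 + h/3)/2 = 9/2 + (½ + h/6) = 5 + h/6)
y(J, r) = r*(20 + 2*r/3) (y(J, r) = (4*(5 + r/6))*r = (20 + 2*r/3)*r = r*(20 + 2*r/3))
1/(F(-18)*(-32) + y(260, 246)) = 1/(-18*(-32) + (⅔)*246*(30 + 246)) = 1/(576 + (⅔)*246*276) = 1/(576 + 45264) = 1/45840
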